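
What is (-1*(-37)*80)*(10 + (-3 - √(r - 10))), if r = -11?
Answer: 20720 - 2960*I*√21 ≈ 20720.0 - 13564.0*I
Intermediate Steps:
(-1*(-37)*80)*(10 + (-3 - √(r - 10))) = (-1*(-37)*80)*(10 + (-3 - √(-11 - 10))) = (37*80)*(10 + (-3 - √(-21))) = 2960*(10 + (-3 - I*√21)) = 2960*(7 - I*√21) = 20720 - 2960*I*√21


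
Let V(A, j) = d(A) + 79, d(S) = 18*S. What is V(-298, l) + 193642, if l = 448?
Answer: 188357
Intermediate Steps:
V(A, j) = 79 + 18*A (V(A, j) = 18*A + 79 = 79 + 18*A)
V(-298, l) + 193642 = (79 + 18*(-298)) + 193642 = (79 - 5364) + 193642 = -5285 + 193642 = 188357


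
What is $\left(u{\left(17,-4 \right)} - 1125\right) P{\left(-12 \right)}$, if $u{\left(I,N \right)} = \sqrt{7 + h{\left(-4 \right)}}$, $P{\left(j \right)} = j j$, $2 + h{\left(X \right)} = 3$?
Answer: $-162000 + 288 \sqrt{2} \approx -1.6159 \cdot 10^{5}$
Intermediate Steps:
$h{\left(X \right)} = 1$ ($h{\left(X \right)} = -2 + 3 = 1$)
$P{\left(j \right)} = j^{2}$
$u{\left(I,N \right)} = 2 \sqrt{2}$ ($u{\left(I,N \right)} = \sqrt{7 + 1} = \sqrt{8} = 2 \sqrt{2}$)
$\left(u{\left(17,-4 \right)} - 1125\right) P{\left(-12 \right)} = \left(2 \sqrt{2} - 1125\right) \left(-12\right)^{2} = \left(-1125 + 2 \sqrt{2}\right) 144 = -162000 + 288 \sqrt{2}$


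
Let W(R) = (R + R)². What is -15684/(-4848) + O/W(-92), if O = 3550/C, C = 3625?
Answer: 802034651/247910560 ≈ 3.2352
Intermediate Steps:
W(R) = 4*R² (W(R) = (2*R)² = 4*R²)
O = 142/145 (O = 3550/3625 = 3550*(1/3625) = 142/145 ≈ 0.97931)
-15684/(-4848) + O/W(-92) = -15684/(-4848) + 142/(145*((4*(-92)²))) = -15684*(-1/4848) + 142/(145*((4*8464))) = 1307/404 + (142/145)/33856 = 1307/404 + (142/145)*(1/33856) = 1307/404 + 71/2454560 = 802034651/247910560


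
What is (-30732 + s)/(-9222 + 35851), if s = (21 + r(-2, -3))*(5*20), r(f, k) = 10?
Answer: -27632/26629 ≈ -1.0377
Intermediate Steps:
s = 3100 (s = (21 + 10)*(5*20) = 31*100 = 3100)
(-30732 + s)/(-9222 + 35851) = (-30732 + 3100)/(-9222 + 35851) = -27632/26629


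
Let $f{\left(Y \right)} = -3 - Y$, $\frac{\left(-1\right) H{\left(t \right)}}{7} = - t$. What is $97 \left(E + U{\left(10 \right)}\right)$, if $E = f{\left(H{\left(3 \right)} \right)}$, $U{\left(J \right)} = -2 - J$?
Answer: $-3492$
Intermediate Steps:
$H{\left(t \right)} = 7 t$ ($H{\left(t \right)} = - 7 \left(- t\right) = 7 t$)
$E = -24$ ($E = -3 - 7 \cdot 3 = -3 - 21 = -24$)
$97 \left(E + U{\left(10 \right)}\right) = 97 \left(-24 - 12\right) = 97 \left(-36\right) = -3492$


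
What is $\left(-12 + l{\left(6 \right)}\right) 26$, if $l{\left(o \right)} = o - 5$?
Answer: $-286$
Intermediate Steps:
$l{\left(o \right)} = -5 + o$
$\left(-12 + l{\left(6 \right)}\right) 26 = \left(-12 + \left(-5 + 6\right)\right) 26 = \left(-12 + 1\right) 26 = \left(-11\right) 26 = -286$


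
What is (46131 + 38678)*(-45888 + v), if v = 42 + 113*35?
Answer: -3552733819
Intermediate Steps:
v = 3997 (v = 42 + 3955 = 3997)
(46131 + 38678)*(-45888 + v) = (46131 + 38678)*(-45888 + 3997) = 84809*(-41891) = -3552733819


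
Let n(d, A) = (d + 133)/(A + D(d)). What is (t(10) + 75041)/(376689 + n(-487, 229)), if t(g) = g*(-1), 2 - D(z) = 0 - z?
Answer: 9603968/48216369 ≈ 0.19918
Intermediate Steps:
D(z) = 2 + z (D(z) = 2 - (0 - z) = 2 - (-1)*z = 2 + z)
n(d, A) = (133 + d)/(2 + A + d) (n(d, A) = (d + 133)/(A + (2 + d)) = (133 + d)/(2 + A + d))
t(g) = -g
(t(10) + 75041)/(376689 + n(-487, 229)) = (-1*10 + 75041)/(376689 + (133 - 487)/(2 + 229 - 487)) = (-10 + 75041)/(376689 - 354/(-256)) = 75031/(376689 - 1/256*(-354)) = 75031/(376689 + 177/128) = 75031/(48216369/128) = 75031*(128/48216369) = 9603968/48216369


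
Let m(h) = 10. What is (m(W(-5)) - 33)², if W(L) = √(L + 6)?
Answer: 529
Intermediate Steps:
W(L) = √(6 + L)
(m(W(-5)) - 33)² = (10 - 33)² = (-23)² = 529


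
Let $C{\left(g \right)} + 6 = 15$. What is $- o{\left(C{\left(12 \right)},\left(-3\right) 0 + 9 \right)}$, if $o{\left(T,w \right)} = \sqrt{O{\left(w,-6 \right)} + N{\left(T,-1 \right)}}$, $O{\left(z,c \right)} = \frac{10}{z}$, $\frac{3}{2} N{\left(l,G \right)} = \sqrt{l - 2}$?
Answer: $- \frac{\sqrt{10 + 6 \sqrt{7}}}{3} \approx -1.6956$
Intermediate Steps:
$N{\left(l,G \right)} = \frac{2 \sqrt{-2 + l}}{3}$ ($N{\left(l,G \right)} = \frac{2 \sqrt{l - 2}}{3} = \frac{2 \sqrt{-2 + l}}{3}$)
$C{\left(g \right)} = 9$ ($C{\left(g \right)} = -6 + 15 = 9$)
$o{\left(T,w \right)} = \sqrt{\frac{10}{w} + \frac{2 \sqrt{-2 + T}}{3}}$
$- o{\left(C{\left(12 \right)},\left(-3\right) 0 + 9 \right)} = - \frac{\sqrt{6 \sqrt{-2 + 9} + \frac{90}{\left(-3\right) 0 + 9}}}{3} = - \frac{\sqrt{6 \sqrt{7} + \frac{90}{0 + 9}}}{3} = - \frac{\sqrt{6 \sqrt{7} + \frac{90}{9}}}{3} = - \frac{\sqrt{6 \sqrt{7} + 90 \cdot \frac{1}{9}}}{3} = - \frac{\sqrt{6 \sqrt{7} + 10}}{3} = - \frac{\sqrt{10 + 6 \sqrt{7}}}{3}$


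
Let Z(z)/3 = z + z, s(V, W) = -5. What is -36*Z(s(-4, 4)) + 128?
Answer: 1208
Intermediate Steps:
Z(z) = 6*z (Z(z) = 3*(z + z) = 3*(2*z) = 6*z)
-36*Z(s(-4, 4)) + 128 = -216*(-5) + 128 = -36*(-30) + 128 = 1080 + 128 = 1208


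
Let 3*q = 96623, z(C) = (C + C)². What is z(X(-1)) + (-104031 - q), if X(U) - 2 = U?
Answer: -408704/3 ≈ -1.3623e+5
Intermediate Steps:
X(U) = 2 + U
z(C) = 4*C² (z(C) = (2*C)² = 4*C²)
q = 96623/3 (q = (⅓)*96623 = 96623/3 ≈ 32208.)
z(X(-1)) + (-104031 - q) = 4*(2 - 1)² + (-104031 - 1*96623/3) = 4*1² + (-104031 - 96623/3) = 4*1 - 408716/3 = 4 - 408716/3 = -408704/3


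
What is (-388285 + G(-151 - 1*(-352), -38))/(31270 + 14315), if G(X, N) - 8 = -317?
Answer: -388594/45585 ≈ -8.5246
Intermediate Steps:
G(X, N) = -309 (G(X, N) = 8 - 317 = -309)
(-388285 + G(-151 - 1*(-352), -38))/(31270 + 14315) = (-388285 - 309)/(31270 + 14315) = -388594/45585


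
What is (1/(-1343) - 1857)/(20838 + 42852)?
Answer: -1246976/42767835 ≈ -0.029157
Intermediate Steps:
(1/(-1343) - 1857)/(20838 + 42852) = (-1/1343 - 1857)/63690 = -2493952/1343*1/63690 = -1246976/42767835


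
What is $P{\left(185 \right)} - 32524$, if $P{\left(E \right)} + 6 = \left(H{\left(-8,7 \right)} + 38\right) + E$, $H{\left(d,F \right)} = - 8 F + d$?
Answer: $-32371$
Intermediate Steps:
$H{\left(d,F \right)} = d - 8 F$
$P{\left(E \right)} = -32 + E$ ($P{\left(E \right)} = -6 + \left(\left(\left(-8 - 56\right) + 38\right) + E\right) = -6 + \left(\left(-64 + 38\right) + E\right) = -6 + \left(-26 + E\right) = -32 + E$)
$P{\left(185 \right)} - 32524 = \left(-32 + 185\right) - 32524 = 153 - 32524 = -32371$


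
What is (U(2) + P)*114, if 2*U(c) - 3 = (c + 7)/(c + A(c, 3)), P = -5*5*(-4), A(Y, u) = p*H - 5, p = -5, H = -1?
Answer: 23655/2 ≈ 11828.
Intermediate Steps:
A(Y, u) = 0 (A(Y, u) = -5*(-1) - 5 = 5 - 5 = 0)
P = 100 (P = -25*(-4) = 100)
U(c) = 3/2 + (7 + c)/(2*c) (U(c) = 3/2 + ((c + 7)/(c + 0))/2 = 3/2 + ((7 + c)/c)/2 = 3/2 + (7 + c)/(2*c))
(U(2) + P)*114 = ((2 + (7/2)/2) + 100)*114 = ((2 + (7/2)*(½)) + 100)*114 = ((2 + 7/4) + 100)*114 = (15/4 + 100)*114 = (415/4)*114 = 23655/2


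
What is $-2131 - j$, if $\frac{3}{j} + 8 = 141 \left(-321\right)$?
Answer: $- \frac{96468236}{45269} \approx -2131.0$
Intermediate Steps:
$j = - \frac{3}{45269}$ ($j = \frac{3}{-8 + 141 \left(-321\right)} = \frac{3}{-8 - 45261} = \frac{3}{-45269} = 3 \left(- \frac{1}{45269}\right) = - \frac{3}{45269} \approx -6.627 \cdot 10^{-5}$)
$-2131 - j = -2131 - - \frac{3}{45269} = -2131 + \frac{3}{45269} = - \frac{96468236}{45269}$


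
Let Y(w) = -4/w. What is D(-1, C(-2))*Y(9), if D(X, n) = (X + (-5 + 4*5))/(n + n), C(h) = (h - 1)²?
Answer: -28/81 ≈ -0.34568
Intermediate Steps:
C(h) = (-1 + h)²
D(X, n) = (15 + X)/(2*n) (D(X, n) = (X + (-5 + 20))/((2*n)) = (X + 15)*(1/(2*n)) = (15 + X)*(1/(2*n)) = (15 + X)/(2*n))
D(-1, C(-2))*Y(9) = ((15 - 1)/(2*((-1 - 2)²)))*(-4/9) = ((½)*14/(-3)²)*(-4*⅑) = ((½)*14/9)*(-4/9) = ((½)*(⅑)*14)*(-4/9) = (7/9)*(-4/9) = -28/81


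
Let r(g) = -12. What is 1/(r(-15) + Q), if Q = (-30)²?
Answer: 1/888 ≈ 0.0011261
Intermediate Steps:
Q = 900
1/(r(-15) + Q) = 1/(-12 + 900) = 1/888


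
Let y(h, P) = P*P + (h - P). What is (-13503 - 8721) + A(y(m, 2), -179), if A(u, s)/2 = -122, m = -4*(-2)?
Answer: -22468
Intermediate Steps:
m = 8
y(h, P) = h + P**2 - P (y(h, P) = P**2 + (h - P) = h + P**2 - P)
A(u, s) = -244 (A(u, s) = 2*(-122) = -244)
(-13503 - 8721) + A(y(m, 2), -179) = (-13503 - 8721) - 244 = -22224 - 244 = -22468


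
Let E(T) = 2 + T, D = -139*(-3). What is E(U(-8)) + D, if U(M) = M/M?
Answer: 420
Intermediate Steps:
D = 417
U(M) = 1
E(U(-8)) + D = (2 + 1) + 417 = 3 + 417 = 420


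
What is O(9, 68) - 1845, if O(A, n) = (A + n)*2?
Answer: -1691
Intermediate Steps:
O(A, n) = 2*A + 2*n
O(9, 68) - 1845 = (2*9 + 2*68) - 1845 = (18 + 136) - 1845 = 154 - 1845 = -1691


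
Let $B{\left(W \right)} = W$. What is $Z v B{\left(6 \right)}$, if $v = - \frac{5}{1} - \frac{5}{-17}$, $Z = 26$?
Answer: $- \frac{12480}{17} \approx -734.12$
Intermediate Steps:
$v = - \frac{80}{17}$ ($v = \left(-5\right) 1 - - \frac{5}{17} = -5 + \frac{5}{17} = - \frac{80}{17} \approx -4.7059$)
$Z v B{\left(6 \right)} = 26 \left(- \frac{80}{17}\right) 6 = \left(- \frac{2080}{17}\right) 6 = - \frac{12480}{17}$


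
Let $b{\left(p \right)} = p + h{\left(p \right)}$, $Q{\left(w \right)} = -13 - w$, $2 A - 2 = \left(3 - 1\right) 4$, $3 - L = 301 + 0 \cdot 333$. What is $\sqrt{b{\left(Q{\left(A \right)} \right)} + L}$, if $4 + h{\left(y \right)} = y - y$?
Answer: $8 i \sqrt{5} \approx 17.889 i$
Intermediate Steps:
$h{\left(y \right)} = -4$ ($h{\left(y \right)} = -4 + \left(y - y\right) = -4 + 0 = -4$)
$L = -298$ ($L = 3 - \left(301 + 0 \cdot 333\right) = 3 - \left(301 + 0\right) = 3 - 301 = -298$)
$A = 5$ ($A = 1 + \frac{\left(3 - 1\right) 4}{2} = 1 + \frac{2 \cdot 4}{2} = 1 + \frac{1}{2} \cdot 8 = 1 + 4 = 5$)
$b{\left(p \right)} = -4 + p$ ($b{\left(p \right)} = p - 4 = -4 + p$)
$\sqrt{b{\left(Q{\left(A \right)} \right)} + L} = \sqrt{\left(-4 - 18\right) - 298} = \sqrt{-22 - 298} = \sqrt{-320} = 8 i \sqrt{5}$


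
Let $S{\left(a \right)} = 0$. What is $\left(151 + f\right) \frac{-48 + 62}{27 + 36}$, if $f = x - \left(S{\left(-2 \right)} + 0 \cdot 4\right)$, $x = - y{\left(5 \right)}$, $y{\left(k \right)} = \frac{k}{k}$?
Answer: $\frac{100}{3} \approx 33.333$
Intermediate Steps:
$y{\left(k \right)} = 1$
$x = -1$ ($x = \left(-1\right) 1 = -1$)
$f = -1$ ($f = -1 - \left(0 + 0 \cdot 4\right) = -1 - \left(0 + 0\right) = -1 - 0 = -1 + 0 = -1$)
$\left(151 + f\right) \frac{-48 + 62}{27 + 36} = \left(151 - 1\right) \frac{-48 + 62}{27 + 36} = 150 \cdot \frac{14}{63} = 150 \cdot 14 \cdot \frac{1}{63} = 150 \cdot \frac{2}{9} = \frac{100}{3}$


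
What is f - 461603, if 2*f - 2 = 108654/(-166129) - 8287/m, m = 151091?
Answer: -23172989105184293/50201193478 ≈ -4.6160e+5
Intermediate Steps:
f = 32407840941/50201193478 (f = 1 + (108654/(-166129) - 8287/151091)/2 = 1 + (108654*(-1/166129) - 8287*1/151091)/2 = 1 + (-108654/166129 - 8287/151091)/2 = 1 + (½)*(-17793352537/25100596739) = 1 - 17793352537/50201193478 = 32407840941/50201193478 ≈ 0.64556)
f - 461603 = 32407840941/50201193478 - 461603 = -23172989105184293/50201193478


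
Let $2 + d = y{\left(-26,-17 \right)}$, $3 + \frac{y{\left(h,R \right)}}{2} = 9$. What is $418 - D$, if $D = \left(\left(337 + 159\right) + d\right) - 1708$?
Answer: $1620$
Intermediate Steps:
$y{\left(h,R \right)} = 12$ ($y{\left(h,R \right)} = -6 + 2 \cdot 9 = -6 + 18 = 12$)
$d = 10$ ($d = -2 + 12 = 10$)
$D = -1202$ ($D = \left(\left(337 + 159\right) + 10\right) - 1708 = \left(496 + 10\right) - 1708 = 506 - 1708 = -1202$)
$418 - D = 418 - -1202 = 418 + 1202 = 1620$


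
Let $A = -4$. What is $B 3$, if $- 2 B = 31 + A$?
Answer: $- \frac{81}{2} \approx -40.5$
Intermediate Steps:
$B = - \frac{27}{2}$ ($B = - \frac{31 - 4}{2} = \left(- \frac{1}{2}\right) 27 = - \frac{27}{2} \approx -13.5$)
$B 3 = \left(- \frac{27}{2}\right) 3 = - \frac{81}{2}$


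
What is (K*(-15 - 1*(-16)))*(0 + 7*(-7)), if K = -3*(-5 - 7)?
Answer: -1764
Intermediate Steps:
K = 36 (K = -3*(-12) = 36)
(K*(-15 - 1*(-16)))*(0 + 7*(-7)) = (36*(-15 - 1*(-16)))*(0 + 7*(-7)) = (36*(-15 + 16))*(0 - 49) = (36*1)*(-49) = 36*(-49) = -1764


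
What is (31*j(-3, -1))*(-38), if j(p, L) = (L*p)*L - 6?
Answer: 10602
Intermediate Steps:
j(p, L) = -6 + p*L² (j(p, L) = p*L² - 6 = -6 + p*L²)
(31*j(-3, -1))*(-38) = (31*(-6 - 3*(-1)²))*(-38) = (31*(-6 - 3*1))*(-38) = (31*(-6 - 3))*(-38) = (31*(-9))*(-38) = -279*(-38) = 10602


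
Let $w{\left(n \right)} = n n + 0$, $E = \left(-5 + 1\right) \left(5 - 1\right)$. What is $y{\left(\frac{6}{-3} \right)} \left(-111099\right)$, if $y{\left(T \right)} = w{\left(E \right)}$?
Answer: $-28441344$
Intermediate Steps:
$E = -16$ ($E = \left(-4\right) 4 = -16$)
$w{\left(n \right)} = n^{2}$ ($w{\left(n \right)} = n^{2} + 0 = n^{2}$)
$y{\left(T \right)} = 256$ ($y{\left(T \right)} = \left(-16\right)^{2} = 256$)
$y{\left(\frac{6}{-3} \right)} \left(-111099\right) = 256 \left(-111099\right) = -28441344$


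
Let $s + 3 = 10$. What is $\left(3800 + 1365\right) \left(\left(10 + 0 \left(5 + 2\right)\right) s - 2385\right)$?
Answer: $-11956975$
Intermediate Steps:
$s = 7$ ($s = -3 + 10 = 7$)
$\left(3800 + 1365\right) \left(\left(10 + 0 \left(5 + 2\right)\right) s - 2385\right) = \left(3800 + 1365\right) \left(\left(10 + 0 \left(5 + 2\right)\right) 7 - 2385\right) = 5165 \left(\left(10 + 0 \cdot 7\right) 7 - 2385\right) = 5165 \left(\left(10 + 0\right) 7 - 2385\right) = 5165 \left(10 \cdot 7 - 2385\right) = 5165 \left(70 - 2385\right) = 5165 \left(-2315\right) = -11956975$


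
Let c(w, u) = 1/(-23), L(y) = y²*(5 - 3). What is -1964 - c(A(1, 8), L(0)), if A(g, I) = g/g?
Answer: -45171/23 ≈ -1964.0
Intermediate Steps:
A(g, I) = 1
L(y) = 2*y² (L(y) = y²*2 = 2*y²)
c(w, u) = -1/23
-1964 - c(A(1, 8), L(0)) = -1964 - 1*(-1/23) = -1964 + 1/23 = -45171/23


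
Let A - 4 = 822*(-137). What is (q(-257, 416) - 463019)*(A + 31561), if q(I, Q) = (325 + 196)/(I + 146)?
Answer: 4165564415870/111 ≈ 3.7528e+10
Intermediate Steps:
A = -112610 (A = 4 + 822*(-137) = 4 - 112614 = -112610)
q(I, Q) = 521/(146 + I)
(q(-257, 416) - 463019)*(A + 31561) = (521/(146 - 257) - 463019)*(-112610 + 31561) = (521/(-111) - 463019)*(-81049) = (521*(-1/111) - 463019)*(-81049) = (-521/111 - 463019)*(-81049) = -51395630/111*(-81049) = 4165564415870/111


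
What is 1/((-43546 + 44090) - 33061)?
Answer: -1/32517 ≈ -3.0753e-5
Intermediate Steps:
1/((-43546 + 44090) - 33061) = 1/(544 - 33061) = 1/(-32517) = -1/32517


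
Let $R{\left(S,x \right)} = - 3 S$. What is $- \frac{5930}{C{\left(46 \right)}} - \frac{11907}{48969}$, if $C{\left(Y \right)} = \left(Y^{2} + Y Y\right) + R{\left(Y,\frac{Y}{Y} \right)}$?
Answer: $- \frac{18840746}{11137727} \approx -1.6916$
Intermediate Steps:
$C{\left(Y \right)} = - 3 Y + 2 Y^{2}$ ($C{\left(Y \right)} = \left(Y^{2} + Y Y\right) - 3 Y = \left(Y^{2} + Y^{2}\right) - 3 Y = 2 Y^{2} - 3 Y = - 3 Y + 2 Y^{2}$)
$- \frac{5930}{C{\left(46 \right)}} - \frac{11907}{48969} = - \frac{5930}{46 \left(-3 + 2 \cdot 46\right)} - \frac{11907}{48969} = - \frac{5930}{46 \left(-3 + 92\right)} - \frac{1323}{5441} = - \frac{5930}{46 \cdot 89} - \frac{1323}{5441} = - \frac{5930}{4094} - \frac{1323}{5441} = \left(-5930\right) \frac{1}{4094} - \frac{1323}{5441} = - \frac{2965}{2047} - \frac{1323}{5441} = - \frac{18840746}{11137727}$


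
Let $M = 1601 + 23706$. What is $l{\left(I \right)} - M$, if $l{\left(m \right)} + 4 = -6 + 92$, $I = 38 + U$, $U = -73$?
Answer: $-25225$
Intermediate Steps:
$I = -35$ ($I = 38 - 73 = -35$)
$l{\left(m \right)} = 82$ ($l{\left(m \right)} = -4 + \left(-6 + 92\right) = -4 + 86 = 82$)
$M = 25307$
$l{\left(I \right)} - M = 82 - 25307 = -25225$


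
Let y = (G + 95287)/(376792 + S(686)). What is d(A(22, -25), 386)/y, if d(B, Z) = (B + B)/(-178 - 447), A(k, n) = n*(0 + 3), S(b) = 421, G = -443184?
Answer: -2263278/8697425 ≈ -0.26022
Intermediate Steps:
A(k, n) = 3*n (A(k, n) = n*3 = 3*n)
d(B, Z) = -2*B/625 (d(B, Z) = (2*B)/(-625) = (2*B)*(-1/625) = -2*B/625)
y = -347897/377213 (y = (-443184 + 95287)/(376792 + 421) = -347897/377213 ≈ -0.92228)
d(A(22, -25), 386)/y = (-6*(-25)/625)/(-347897/377213) = -2/625*(-75)*(-377213/347897) = (6/25)*(-377213/347897) = -2263278/8697425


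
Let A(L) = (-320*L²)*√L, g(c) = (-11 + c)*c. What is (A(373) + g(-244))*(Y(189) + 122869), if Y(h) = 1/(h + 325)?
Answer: 1964741690370/257 - 1405863306406880*√373/257 ≈ -1.0564e+14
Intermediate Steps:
g(c) = c*(-11 + c)
Y(h) = 1/(325 + h)
A(L) = -320*L^(5/2)
(A(373) + g(-244))*(Y(189) + 122869) = (-44521280*√373 - 244*(-11 - 244))*(1/(325 + 189) + 122869) = (-44521280*√373 - 244*(-255))*(1/514 + 122869) = (-44521280*√373 + 62220)*(1/514 + 122869) = (62220 - 44521280*√373)*(63154667/514) = 1964741690370/257 - 1405863306406880*√373/257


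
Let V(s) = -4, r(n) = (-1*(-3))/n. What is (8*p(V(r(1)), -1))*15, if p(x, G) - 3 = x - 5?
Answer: -720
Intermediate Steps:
r(n) = 3/n
p(x, G) = -2 + x (p(x, G) = 3 + (x - 5) = 3 + (-5 + x) = -2 + x)
(8*p(V(r(1)), -1))*15 = (8*(-2 - 4))*15 = (8*(-6))*15 = -48*15 = -720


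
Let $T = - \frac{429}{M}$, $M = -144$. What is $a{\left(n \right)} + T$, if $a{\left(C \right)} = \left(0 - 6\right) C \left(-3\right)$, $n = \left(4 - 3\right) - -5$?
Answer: $\frac{5327}{48} \approx 110.98$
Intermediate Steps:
$T = \frac{143}{48}$ ($T = - \frac{429}{-144} = \left(-429\right) \left(- \frac{1}{144}\right) = \frac{143}{48} \approx 2.9792$)
$n = 6$ ($n = 1 + 5 = 6$)
$a{\left(C \right)} = 18 C$ ($a{\left(C \right)} = \left(0 - 6\right) C \left(-3\right) = - 6 C \left(-3\right) = 18 C$)
$a{\left(n \right)} + T = 18 \cdot 6 + \frac{143}{48} = 108 + \frac{143}{48} = \frac{5327}{48}$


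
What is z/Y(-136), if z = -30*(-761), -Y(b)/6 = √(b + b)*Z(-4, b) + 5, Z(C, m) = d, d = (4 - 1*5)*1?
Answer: -19025/297 - 15220*I*√17/297 ≈ -64.057 - 211.29*I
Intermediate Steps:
d = -1 (d = (4 - 5)*1 = -1*1 = -1)
Z(C, m) = -1
Y(b) = -30 + 6*√2*√b (Y(b) = -6*(√(b + b)*(-1) + 5) = -6*(√(2*b)*(-1) + 5) = -6*((√2*√b)*(-1) + 5) = -6*(-√2*√b + 5) = -6*(5 - √2*√b) = -30 + 6*√2*√b)
z = 22830
z/Y(-136) = 22830/(-30 + 6*√2*√(-136)) = 22830/(-30 + 6*√2*(2*I*√34)) = 22830/(-30 + 24*I*√17)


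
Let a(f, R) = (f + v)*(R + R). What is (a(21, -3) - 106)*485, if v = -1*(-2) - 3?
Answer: -109610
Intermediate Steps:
v = -1 (v = 2 - 3 = -1)
a(f, R) = 2*R*(-1 + f) (a(f, R) = (f - 1)*(R + R) = (-1 + f)*(2*R) = 2*R*(-1 + f))
(a(21, -3) - 106)*485 = (2*(-3)*(-1 + 21) - 106)*485 = (2*(-3)*20 - 106)*485 = (-120 - 106)*485 = -226*485 = -109610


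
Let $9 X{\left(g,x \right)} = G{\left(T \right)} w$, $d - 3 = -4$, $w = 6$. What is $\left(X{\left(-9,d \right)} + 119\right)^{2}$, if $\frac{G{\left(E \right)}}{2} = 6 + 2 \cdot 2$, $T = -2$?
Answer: $\frac{157609}{9} \approx 17512.0$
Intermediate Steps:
$G{\left(E \right)} = 20$ ($G{\left(E \right)} = 2 \left(6 + 2 \cdot 2\right) = 2 \left(6 + 4\right) = 2 \cdot 10 = 20$)
$d = -1$ ($d = 3 - 4 = -1$)
$X{\left(g,x \right)} = \frac{40}{3}$ ($X{\left(g,x \right)} = \frac{20 \cdot 6}{9} = \frac{1}{9} \cdot 120 = \frac{40}{3}$)
$\left(X{\left(-9,d \right)} + 119\right)^{2} = \left(\frac{40}{3} + 119\right)^{2} = \left(\frac{397}{3}\right)^{2} = \frac{157609}{9}$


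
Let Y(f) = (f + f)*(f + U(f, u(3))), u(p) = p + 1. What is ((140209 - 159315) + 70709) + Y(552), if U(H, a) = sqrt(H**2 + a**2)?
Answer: 661011 + 4416*sqrt(19045) ≈ 1.2704e+6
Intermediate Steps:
u(p) = 1 + p
Y(f) = 2*f*(f + sqrt(16 + f**2)) (Y(f) = (f + f)*(f + sqrt(f**2 + (1 + 3)**2)) = (2*f)*(f + sqrt(f**2 + 4**2)) = (2*f)*(f + sqrt(f**2 + 16)) = (2*f)*(f + sqrt(16 + f**2)) = 2*f*(f + sqrt(16 + f**2)))
((140209 - 159315) + 70709) + Y(552) = ((140209 - 159315) + 70709) + 2*552*(552 + sqrt(16 + 552**2)) = (-19106 + 70709) + 2*552*(552 + sqrt(16 + 304704)) = 51603 + 2*552*(552 + sqrt(304720)) = 51603 + 2*552*(552 + 4*sqrt(19045)) = 51603 + (609408 + 4416*sqrt(19045)) = 661011 + 4416*sqrt(19045)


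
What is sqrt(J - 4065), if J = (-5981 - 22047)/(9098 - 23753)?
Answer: I*sqrt(872625336285)/14655 ≈ 63.742*I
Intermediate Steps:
J = 28028/14655 (J = -28028/(-14655) = -28028*(-1/14655) = 28028/14655 ≈ 1.9125)
sqrt(J - 4065) = sqrt(28028/14655 - 4065) = sqrt(-59544547/14655) = I*sqrt(872625336285)/14655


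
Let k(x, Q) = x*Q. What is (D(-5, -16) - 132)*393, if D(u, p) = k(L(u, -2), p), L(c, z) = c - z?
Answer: -33012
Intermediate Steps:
k(x, Q) = Q*x
D(u, p) = p*(2 + u) (D(u, p) = p*(u - 1*(-2)) = p*(u + 2) = p*(2 + u))
(D(-5, -16) - 132)*393 = (-16*(2 - 5) - 132)*393 = (-16*(-3) - 132)*393 = (48 - 132)*393 = -84*393 = -33012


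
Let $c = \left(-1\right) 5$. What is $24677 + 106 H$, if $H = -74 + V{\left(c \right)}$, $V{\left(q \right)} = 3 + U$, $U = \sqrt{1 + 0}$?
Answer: $17257$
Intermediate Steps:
$U = 1$ ($U = \sqrt{1} = 1$)
$c = -5$
$V{\left(q \right)} = 4$ ($V{\left(q \right)} = 3 + 1 = 4$)
$H = -70$ ($H = -74 + 4 = -70$)
$24677 + 106 H = 24677 + 106 \left(-70\right) = 24677 - 7420 = 17257$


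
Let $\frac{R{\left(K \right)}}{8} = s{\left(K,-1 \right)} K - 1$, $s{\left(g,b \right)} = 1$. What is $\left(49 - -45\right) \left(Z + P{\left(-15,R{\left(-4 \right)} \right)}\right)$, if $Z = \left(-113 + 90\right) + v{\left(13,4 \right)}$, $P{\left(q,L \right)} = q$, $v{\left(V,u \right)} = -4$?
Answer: $-3948$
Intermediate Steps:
$R{\left(K \right)} = -8 + 8 K$ ($R{\left(K \right)} = 8 \left(1 K - 1\right) = 8 \left(K - 1\right) = 8 \left(-1 + K\right) = -8 + 8 K$)
$Z = -27$ ($Z = \left(-113 + 90\right) - 4 = -23 - 4 = -27$)
$\left(49 - -45\right) \left(Z + P{\left(-15,R{\left(-4 \right)} \right)}\right) = \left(49 - -45\right) \left(-27 - 15\right) = \left(49 + 45\right) \left(-42\right) = 94 \left(-42\right) = -3948$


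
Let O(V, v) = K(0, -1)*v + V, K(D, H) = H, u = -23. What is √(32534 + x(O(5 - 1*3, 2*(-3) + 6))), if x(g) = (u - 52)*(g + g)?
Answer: √32234 ≈ 179.54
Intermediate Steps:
O(V, v) = V - v (O(V, v) = -v + V = V - v)
x(g) = -150*g (x(g) = (-23 - 52)*(g + g) = -150*g)
√(32534 + x(O(5 - 1*3, 2*(-3) + 6))) = √(32534 - 150*((5 - 1*3) - (2*(-3) + 6))) = √(32534 - 150*((5 - 3) - (-6 + 6))) = √(32534 - 150*(2 - 1*0)) = √(32534 - 150*(2 + 0)) = √(32534 - 150*2) = √(32534 - 300) = √32234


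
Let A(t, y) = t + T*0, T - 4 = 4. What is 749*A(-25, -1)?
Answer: -18725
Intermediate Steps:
T = 8 (T = 4 + 4 = 8)
A(t, y) = t (A(t, y) = t + 8*0 = t + 0 = t)
749*A(-25, -1) = 749*(-25) = -18725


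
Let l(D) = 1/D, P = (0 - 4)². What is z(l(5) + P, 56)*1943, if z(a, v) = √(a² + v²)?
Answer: 1943*√84961/5 ≈ 1.1327e+5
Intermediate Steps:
P = 16 (P = (-4)² = 16)
z(l(5) + P, 56)*1943 = √((1/5 + 16)² + 56²)*1943 = √((⅕ + 16)² + 3136)*1943 = √((81/5)² + 3136)*1943 = √(6561/25 + 3136)*1943 = √(84961/25)*1943 = (√84961/5)*1943 = 1943*√84961/5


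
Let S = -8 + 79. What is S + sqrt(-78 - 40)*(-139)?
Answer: 71 - 139*I*sqrt(118) ≈ 71.0 - 1509.9*I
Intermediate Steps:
S = 71
S + sqrt(-78 - 40)*(-139) = 71 + sqrt(-78 - 40)*(-139) = 71 + sqrt(-118)*(-139) = 71 + (I*sqrt(118))*(-139) = 71 - 139*I*sqrt(118)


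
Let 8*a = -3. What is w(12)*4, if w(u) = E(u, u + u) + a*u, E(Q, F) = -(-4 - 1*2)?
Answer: 6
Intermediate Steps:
a = -3/8 (a = (1/8)*(-3) = -3/8 ≈ -0.37500)
E(Q, F) = 6 (E(Q, F) = -(-4 - 2) = -1*(-6) = 6)
w(u) = 6 - 3*u/8
w(12)*4 = (6 - 3/8*12)*4 = (6 - 9/2)*4 = (3/2)*4 = 6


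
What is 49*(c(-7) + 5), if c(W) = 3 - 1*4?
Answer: 196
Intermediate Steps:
c(W) = -1 (c(W) = 3 - 4 = -1)
49*(c(-7) + 5) = 49*(-1 + 5) = 49*4 = 196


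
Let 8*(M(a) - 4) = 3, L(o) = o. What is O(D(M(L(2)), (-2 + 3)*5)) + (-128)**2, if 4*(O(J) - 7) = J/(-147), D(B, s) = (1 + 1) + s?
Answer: 1376843/84 ≈ 16391.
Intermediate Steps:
M(a) = 35/8 (M(a) = 4 + (1/8)*3 = 4 + 3/8 = 35/8)
D(B, s) = 2 + s
O(J) = 7 - J/588 (O(J) = 7 + (J/(-147))/4 = 7 + (J*(-1/147))/4 = 7 + (-J/147)/4 = 7 - J/588)
O(D(M(L(2)), (-2 + 3)*5)) + (-128)**2 = (7 - (2 + (-2 + 3)*5)/588) + (-128)**2 = (7 - (2 + 1*5)/588) + 16384 = (7 - (2 + 5)/588) + 16384 = (7 - 1/588*7) + 16384 = (7 - 1/84) + 16384 = 587/84 + 16384 = 1376843/84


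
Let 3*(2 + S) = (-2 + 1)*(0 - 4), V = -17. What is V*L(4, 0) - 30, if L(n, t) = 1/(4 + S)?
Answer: -351/10 ≈ -35.100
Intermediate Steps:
S = -2/3 (S = -2 + ((-2 + 1)*(0 - 4))/3 = -2 + (-1*(-4))/3 = -2 + (1/3)*4 = -2 + 4/3 = -2/3 ≈ -0.66667)
L(n, t) = 3/10 (L(n, t) = 1/(4 - 2/3) = 1/(10/3) = 3/10)
V*L(4, 0) - 30 = -17*3/10 - 30 = -51/10 - 30 = -351/10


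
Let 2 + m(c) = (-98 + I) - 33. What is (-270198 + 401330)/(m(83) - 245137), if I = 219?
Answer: -131132/245051 ≈ -0.53512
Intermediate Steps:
m(c) = 86 (m(c) = -2 + ((-98 + 219) - 33) = -2 + (121 - 33) = -2 + 88 = 86)
(-270198 + 401330)/(m(83) - 245137) = (-270198 + 401330)/(86 - 245137) = 131132/(-245051) = 131132*(-1/245051) = -131132/245051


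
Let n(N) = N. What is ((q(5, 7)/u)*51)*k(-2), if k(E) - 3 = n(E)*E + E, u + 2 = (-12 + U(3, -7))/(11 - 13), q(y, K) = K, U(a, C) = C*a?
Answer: 3570/29 ≈ 123.10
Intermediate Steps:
u = 29/2 (u = -2 + (-12 - 7*3)/(11 - 13) = -2 + (-12 - 21)/(-2) = -2 - 33*(-½) = -2 + 33/2 = 29/2 ≈ 14.500)
k(E) = 3 + E + E² (k(E) = 3 + (E*E + E) = 3 + (E² + E) = 3 + (E + E²) = 3 + E + E²)
((q(5, 7)/u)*51)*k(-2) = ((7/(29/2))*51)*(3 - 2 + (-2)²) = ((7*(2/29))*51)*(3 - 2 + 4) = ((14/29)*51)*5 = (714/29)*5 = 3570/29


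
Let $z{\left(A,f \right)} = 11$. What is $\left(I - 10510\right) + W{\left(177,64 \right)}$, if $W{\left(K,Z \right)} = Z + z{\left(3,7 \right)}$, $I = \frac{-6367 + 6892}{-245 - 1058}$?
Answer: $- \frac{13597330}{1303} \approx -10435.0$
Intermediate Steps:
$I = - \frac{525}{1303}$ ($I = \frac{525}{-1303} = 525 \left(- \frac{1}{1303}\right) = - \frac{525}{1303} \approx -0.40292$)
$W{\left(K,Z \right)} = 11 + Z$ ($W{\left(K,Z \right)} = Z + 11 = 11 + Z$)
$\left(I - 10510\right) + W{\left(177,64 \right)} = \left(- \frac{525}{1303} - 10510\right) + \left(11 + 64\right) = - \frac{13695055}{1303} + 75 = - \frac{13597330}{1303}$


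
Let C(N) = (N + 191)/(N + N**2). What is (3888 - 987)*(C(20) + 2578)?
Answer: 1047232957/140 ≈ 7.4802e+6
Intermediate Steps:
C(N) = (191 + N)/(N + N**2)
(3888 - 987)*(C(20) + 2578) = (3888 - 987)*((191 + 20)/(20*(1 + 20)) + 2578) = 2901*((1/20)*211/21 + 2578) = 2901*((1/20)*(1/21)*211 + 2578) = 2901*(211/420 + 2578) = 2901*(1082971/420) = 1047232957/140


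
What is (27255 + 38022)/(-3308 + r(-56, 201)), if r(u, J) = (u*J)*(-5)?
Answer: 65277/52972 ≈ 1.2323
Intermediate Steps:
r(u, J) = -5*J*u (r(u, J) = (J*u)*(-5) = -5*J*u)
(27255 + 38022)/(-3308 + r(-56, 201)) = (27255 + 38022)/(-3308 - 5*201*(-56)) = 65277/(-3308 + 56280) = 65277/52972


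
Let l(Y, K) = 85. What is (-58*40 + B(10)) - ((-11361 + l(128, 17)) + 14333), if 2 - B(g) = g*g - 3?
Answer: -5472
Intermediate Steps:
B(g) = 5 - g**2 (B(g) = 2 - (g*g - 3) = 2 - (g**2 - 3) = 2 - (-3 + g**2) = 2 + (3 - g**2) = 5 - g**2)
(-58*40 + B(10)) - ((-11361 + l(128, 17)) + 14333) = (-58*40 + (5 - 1*10**2)) - ((-11361 + 85) + 14333) = (-2320 + (5 - 1*100)) - (-11276 + 14333) = (-2320 + (5 - 100)) - 1*3057 = (-2320 - 95) - 3057 = -2415 - 3057 = -5472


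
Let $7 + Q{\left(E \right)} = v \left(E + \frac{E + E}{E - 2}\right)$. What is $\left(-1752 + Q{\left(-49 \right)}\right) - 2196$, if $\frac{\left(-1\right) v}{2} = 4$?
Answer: $- \frac{182497}{51} \approx -3578.4$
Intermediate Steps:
$v = -8$ ($v = \left(-2\right) 4 = -8$)
$Q{\left(E \right)} = -7 - 8 E - \frac{16 E}{-2 + E}$ ($Q{\left(E \right)} = -7 - 8 \left(E + \frac{E + E}{E - 2}\right) = -7 - 8 \left(E + \frac{2 E}{-2 + E}\right) = -7 - \left(8 E + \frac{16 E}{-2 + E}\right) = -7 - 8 E - \frac{16 E}{-2 + E}$)
$\left(-1752 + Q{\left(-49 \right)}\right) - 2196 = \left(-1752 + \frac{14 - 8 \left(-49\right)^{2} - -343}{-2 - 49}\right) - 2196 = \left(-1752 + \frac{14 - 19208 + 343}{-51}\right) - 2196 = \left(-1752 - \frac{14 - 19208 + 343}{51}\right) - 2196 = \left(-1752 - - \frac{18851}{51}\right) - 2196 = \left(-1752 + \frac{18851}{51}\right) - 2196 = - \frac{70501}{51} - 2196 = - \frac{182497}{51}$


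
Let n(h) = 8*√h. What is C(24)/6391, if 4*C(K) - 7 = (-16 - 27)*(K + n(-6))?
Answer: -1025/25564 - 86*I*√6/6391 ≈ -0.040095 - 0.032961*I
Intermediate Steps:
C(K) = 7/4 - 43*K/4 - 86*I*√6 (C(K) = 7/4 + ((-16 - 27)*(K + 8*√(-6)))/4 = 7/4 + (-43*(K + 8*(I*√6)))/4 = 7/4 + (-43*(K + 8*I*√6))/4 = 7/4 + (-43*K - 344*I*√6)/4 = 7/4 + (-43*K/4 - 86*I*√6) = 7/4 - 43*K/4 - 86*I*√6)
C(24)/6391 = (7/4 - 43/4*24 - 86*I*√6)/6391 = (7/4 - 258 - 86*I*√6)*(1/6391) = (-1025/4 - 86*I*√6)*(1/6391) = -1025/25564 - 86*I*√6/6391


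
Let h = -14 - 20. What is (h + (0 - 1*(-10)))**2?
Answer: 576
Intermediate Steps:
h = -34
(h + (0 - 1*(-10)))**2 = (-34 + (0 - 1*(-10)))**2 = (-34 + (0 + 10))**2 = (-34 + 10)**2 = (-24)**2 = 576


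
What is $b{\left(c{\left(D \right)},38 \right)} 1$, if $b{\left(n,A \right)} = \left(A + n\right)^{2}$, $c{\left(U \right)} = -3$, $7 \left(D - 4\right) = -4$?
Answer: $1225$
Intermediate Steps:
$D = \frac{24}{7}$ ($D = 4 + \frac{1}{7} \left(-4\right) = 4 - \frac{4}{7} = \frac{24}{7} \approx 3.4286$)
$b{\left(c{\left(D \right)},38 \right)} 1 = \left(38 - 3\right)^{2} \cdot 1 = 35^{2} \cdot 1 = 1225 \cdot 1 = 1225$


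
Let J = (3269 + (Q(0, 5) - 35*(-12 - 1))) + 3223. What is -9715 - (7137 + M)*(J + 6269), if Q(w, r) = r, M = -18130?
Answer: 145328738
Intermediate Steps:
J = 6952 (J = (3269 + (5 - 35*(-12 - 1))) + 3223 = (3269 + (5 - 35*(-13))) + 3223 = (3269 + (5 + 455)) + 3223 = (3269 + 460) + 3223 = 3729 + 3223 = 6952)
-9715 - (7137 + M)*(J + 6269) = -9715 - (7137 - 18130)*(6952 + 6269) = -9715 - (-10993)*13221 = -9715 - 1*(-145338453) = -9715 + 145338453 = 145328738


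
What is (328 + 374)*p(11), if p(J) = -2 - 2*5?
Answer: -8424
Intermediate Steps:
p(J) = -12 (p(J) = -2 - 10 = -12)
(328 + 374)*p(11) = (328 + 374)*(-12) = 702*(-12) = -8424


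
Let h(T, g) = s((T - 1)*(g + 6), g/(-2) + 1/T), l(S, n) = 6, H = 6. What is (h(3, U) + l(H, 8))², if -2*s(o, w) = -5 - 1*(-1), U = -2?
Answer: 64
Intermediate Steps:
s(o, w) = 2 (s(o, w) = -(-5 - 1*(-1))/2 = -(-5 + 1)/2 = -½*(-4) = 2)
h(T, g) = 2
(h(3, U) + l(H, 8))² = (2 + 6)² = 8² = 64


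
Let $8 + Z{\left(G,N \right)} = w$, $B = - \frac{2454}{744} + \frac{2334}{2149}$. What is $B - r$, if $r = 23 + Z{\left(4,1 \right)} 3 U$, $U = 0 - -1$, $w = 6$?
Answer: $- \frac{5119617}{266476} \approx -19.212$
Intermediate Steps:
$U = 1$ ($U = 0 + 1 = 1$)
$B = - \frac{589525}{266476}$ ($B = \left(-2454\right) \frac{1}{744} + 2334 \cdot \frac{1}{2149} = - \frac{409}{124} + \frac{2334}{2149} = - \frac{589525}{266476} \approx -2.2123$)
$Z{\left(G,N \right)} = -2$ ($Z{\left(G,N \right)} = -8 + 6 = -2$)
$r = 17$ ($r = 23 - 2 \cdot 3 \cdot 1 = 23 - 6 = 17$)
$B - r = - \frac{589525}{266476} - 17 = - \frac{5119617}{266476}$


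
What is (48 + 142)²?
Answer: 36100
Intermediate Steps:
(48 + 142)² = 190² = 36100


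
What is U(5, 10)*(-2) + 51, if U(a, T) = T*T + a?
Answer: -159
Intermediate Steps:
U(a, T) = a + T**2 (U(a, T) = T**2 + a = a + T**2)
U(5, 10)*(-2) + 51 = (5 + 10**2)*(-2) + 51 = (5 + 100)*(-2) + 51 = 105*(-2) + 51 = -210 + 51 = -159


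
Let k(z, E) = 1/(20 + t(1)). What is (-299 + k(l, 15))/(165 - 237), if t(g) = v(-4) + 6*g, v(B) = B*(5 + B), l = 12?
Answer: 6577/1584 ≈ 4.1521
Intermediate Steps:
t(g) = -4 + 6*g (t(g) = -4*(5 - 4) + 6*g = -4*1 + 6*g = -4 + 6*g)
k(z, E) = 1/22 (k(z, E) = 1/(20 + (-4 + 6*1)) = 1/(20 + (-4 + 6)) = 1/(20 + 2) = 1/22)
(-299 + k(l, 15))/(165 - 237) = (-299 + 1/22)/(165 - 237) = -6577/22/(-72) = -6577/22*(-1/72) = 6577/1584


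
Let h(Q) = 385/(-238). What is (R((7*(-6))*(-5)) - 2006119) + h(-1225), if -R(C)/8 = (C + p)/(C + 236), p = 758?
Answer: -15210538171/7582 ≈ -2.0061e+6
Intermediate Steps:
R(C) = -8*(758 + C)/(236 + C) (R(C) = -8*(C + 758)/(C + 236) = -8*(758 + C)/(236 + C))
h(Q) = -55/34 (h(Q) = 385*(-1/238) = -55/34)
(R((7*(-6))*(-5)) - 2006119) + h(-1225) = (8*(-758 - 7*(-6)*(-5))/(236 + (7*(-6))*(-5)) - 2006119) - 55/34 = (8*(-758 - (-42)*(-5))/(236 - 42*(-5)) - 2006119) - 55/34 = (8*(-758 - 1*210)/(236 + 210) - 2006119) - 55/34 = (8*(-758 - 210)/446 - 2006119) - 55/34 = (8*(1/446)*(-968) - 2006119) - 55/34 = (-3872/223 - 2006119) - 55/34 = -447368409/223 - 55/34 = -15210538171/7582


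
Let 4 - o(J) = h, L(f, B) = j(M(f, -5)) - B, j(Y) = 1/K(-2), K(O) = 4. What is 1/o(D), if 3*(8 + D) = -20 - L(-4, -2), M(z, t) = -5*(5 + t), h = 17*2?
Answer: -1/30 ≈ -0.033333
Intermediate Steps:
h = 34
M(z, t) = -25 - 5*t
j(Y) = ¼ (j(Y) = 1/4 = ¼)
L(f, B) = ¼ - B
D = -185/12 (D = -8 + (-20 - (¼ - 1*(-2)))/3 = -8 + (-20 - (¼ + 2))/3 = -8 + (-20 - 1*9/4)/3 = -8 + (-20 - 9/4)/3 = -8 + (⅓)*(-89/4) = -8 - 89/12 = -185/12 ≈ -15.417)
o(J) = -30 (o(J) = 4 - 1*34 = 4 - 34 = -30)
1/o(D) = 1/(-30) = -1/30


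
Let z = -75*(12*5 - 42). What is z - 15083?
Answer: -16433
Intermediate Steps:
z = -1350 (z = -75*(60 - 42) = -75*18 = -1350)
z - 15083 = -1350 - 15083 = -16433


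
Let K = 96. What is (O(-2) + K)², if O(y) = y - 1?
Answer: 8649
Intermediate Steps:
O(y) = -1 + y
(O(-2) + K)² = ((-1 - 2) + 96)² = (-3 + 96)² = 93² = 8649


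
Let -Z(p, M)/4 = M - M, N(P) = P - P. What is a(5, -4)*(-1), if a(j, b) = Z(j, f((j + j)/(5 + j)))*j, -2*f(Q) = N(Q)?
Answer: 0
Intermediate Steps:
N(P) = 0
f(Q) = 0 (f(Q) = -½*0 = 0)
Z(p, M) = 0 (Z(p, M) = -4*(M - M) = -4*0 = 0)
a(j, b) = 0 (a(j, b) = 0*j = 0)
a(5, -4)*(-1) = 0*(-1) = 0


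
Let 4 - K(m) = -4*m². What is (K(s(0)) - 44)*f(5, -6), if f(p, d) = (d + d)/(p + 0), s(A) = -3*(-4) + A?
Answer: -6432/5 ≈ -1286.4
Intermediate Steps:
s(A) = 12 + A
f(p, d) = 2*d/p (f(p, d) = (2*d)/p = 2*d/p)
K(m) = 4 + 4*m² (K(m) = 4 - (-4)*m² = 4 + 4*m²)
(K(s(0)) - 44)*f(5, -6) = ((4 + 4*(12 + 0)²) - 44)*(2*(-6)/5) = ((4 + 4*12²) - 44)*(2*(-6)*(⅕)) = ((4 + 4*144) - 44)*(-12/5) = ((4 + 576) - 44)*(-12/5) = (580 - 44)*(-12/5) = 536*(-12/5) = -6432/5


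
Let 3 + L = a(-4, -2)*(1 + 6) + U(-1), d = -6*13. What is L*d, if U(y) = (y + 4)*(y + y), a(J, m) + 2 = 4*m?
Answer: 6162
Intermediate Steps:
a(J, m) = -2 + 4*m
U(y) = 2*y*(4 + y) (U(y) = (4 + y)*(2*y) = 2*y*(4 + y))
d = -78
L = -79 (L = -3 + ((-2 + 4*(-2))*(1 + 6) + 2*(-1)*(4 - 1)) = -3 + ((-2 - 8)*7 + 2*(-1)*3) = -3 + (-10*7 - 6) = -3 + (-70 - 6) = -3 - 76 = -79)
L*d = -79*(-78) = 6162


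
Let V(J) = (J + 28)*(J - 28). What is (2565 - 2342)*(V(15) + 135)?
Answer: -94552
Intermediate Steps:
V(J) = (-28 + J)*(28 + J) (V(J) = (28 + J)*(-28 + J) = (-28 + J)*(28 + J))
(2565 - 2342)*(V(15) + 135) = (2565 - 2342)*((-784 + 15²) + 135) = 223*((-784 + 225) + 135) = 223*(-559 + 135) = 223*(-424) = -94552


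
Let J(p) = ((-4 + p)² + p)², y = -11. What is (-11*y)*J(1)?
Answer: 12100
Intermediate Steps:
J(p) = (p + (-4 + p)²)²
(-11*y)*J(1) = (-11*(-11))*(1 + (-4 + 1)²)² = 121*(1 + (-3)²)² = 121*(1 + 9)² = 121*10² = 121*100 = 12100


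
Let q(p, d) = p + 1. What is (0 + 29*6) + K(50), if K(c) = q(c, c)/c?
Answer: 8751/50 ≈ 175.02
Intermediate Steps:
q(p, d) = 1 + p
K(c) = (1 + c)/c
(0 + 29*6) + K(50) = (0 + 29*6) + (1 + 50)/50 = (0 + 174) + (1/50)*51 = 174 + 51/50 = 8751/50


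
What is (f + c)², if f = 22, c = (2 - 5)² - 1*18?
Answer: 169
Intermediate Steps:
c = -9 (c = (-3)² - 18 = 9 - 18 = -9)
(f + c)² = (22 - 9)² = 13² = 169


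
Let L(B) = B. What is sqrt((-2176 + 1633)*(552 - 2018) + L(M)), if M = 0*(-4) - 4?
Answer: sqrt(796034) ≈ 892.21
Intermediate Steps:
M = -4 (M = 0 - 4 = -4)
sqrt((-2176 + 1633)*(552 - 2018) + L(M)) = sqrt((-2176 + 1633)*(552 - 2018) - 4) = sqrt(-543*(-1466) - 4) = sqrt(796038 - 4) = sqrt(796034)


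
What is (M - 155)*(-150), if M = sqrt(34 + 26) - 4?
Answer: 23850 - 300*sqrt(15) ≈ 22688.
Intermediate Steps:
M = -4 + 2*sqrt(15) (M = sqrt(60) - 4 = 2*sqrt(15) - 4 = -4 + 2*sqrt(15) ≈ 3.7460)
(M - 155)*(-150) = ((-4 + 2*sqrt(15)) - 155)*(-150) = (-159 + 2*sqrt(15))*(-150) = 23850 - 300*sqrt(15)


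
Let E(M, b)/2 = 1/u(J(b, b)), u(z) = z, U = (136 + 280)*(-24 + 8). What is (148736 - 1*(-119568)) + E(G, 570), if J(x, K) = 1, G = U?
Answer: 268306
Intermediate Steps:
U = -6656 (U = 416*(-16) = -6656)
G = -6656
E(M, b) = 2 (E(M, b) = 2/1 = 2*1 = 2)
(148736 - 1*(-119568)) + E(G, 570) = (148736 - 1*(-119568)) + 2 = (148736 + 119568) + 2 = 268304 + 2 = 268306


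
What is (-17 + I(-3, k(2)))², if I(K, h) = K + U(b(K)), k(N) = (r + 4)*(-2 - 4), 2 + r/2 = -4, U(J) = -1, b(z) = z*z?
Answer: 441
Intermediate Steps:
b(z) = z²
r = -12 (r = -4 + 2*(-4) = -4 - 8 = -12)
k(N) = 48 (k(N) = (-12 + 4)*(-2 - 4) = -8*(-6) = 48)
I(K, h) = -1 + K (I(K, h) = K - 1 = -1 + K)
(-17 + I(-3, k(2)))² = (-17 + (-1 - 3))² = (-17 - 4)² = (-21)² = 441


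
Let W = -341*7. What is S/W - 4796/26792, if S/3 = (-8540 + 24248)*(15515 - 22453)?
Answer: 28440045919/207638 ≈ 1.3697e+5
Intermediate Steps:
S = -326946312 (S = 3*((-8540 + 24248)*(15515 - 22453)) = 3*(15708*(-6938)) = 3*(-108982104) = -326946312)
W = -2387
S/W - 4796/26792 = -326946312/(-2387) - 4796/26792 = -326946312*(-1/2387) - 4796*1/26792 = 4246056/31 - 1199/6698 = 28440045919/207638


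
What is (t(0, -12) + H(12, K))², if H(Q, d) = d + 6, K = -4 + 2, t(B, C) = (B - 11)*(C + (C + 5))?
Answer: 45369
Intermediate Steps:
t(B, C) = (-11 + B)*(5 + 2*C) (t(B, C) = (-11 + B)*(C + (5 + C)) = (-11 + B)*(5 + 2*C))
K = -2
H(Q, d) = 6 + d
(t(0, -12) + H(12, K))² = ((-55 - 22*(-12) + 5*0 + 2*0*(-12)) + (6 - 2))² = ((-55 + 264 + 0 + 0) + 4)² = (209 + 4)² = 213² = 45369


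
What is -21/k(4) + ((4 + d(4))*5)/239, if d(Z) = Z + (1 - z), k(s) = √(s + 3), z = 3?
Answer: 30/239 - 3*√7 ≈ -7.8117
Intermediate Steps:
k(s) = √(3 + s)
d(Z) = -2 + Z (d(Z) = Z + (1 - 1*3) = Z + (1 - 3) = Z - 2 = -2 + Z)
-21/k(4) + ((4 + d(4))*5)/239 = -21/√(3 + 4) + ((4 + (-2 + 4))*5)/239 = -21*√7/7 + ((4 + 2)*5)*(1/239) = -3*√7 + (6*5)*(1/239) = -3*√7 + 30*(1/239) = -3*√7 + 30/239 = 30/239 - 3*√7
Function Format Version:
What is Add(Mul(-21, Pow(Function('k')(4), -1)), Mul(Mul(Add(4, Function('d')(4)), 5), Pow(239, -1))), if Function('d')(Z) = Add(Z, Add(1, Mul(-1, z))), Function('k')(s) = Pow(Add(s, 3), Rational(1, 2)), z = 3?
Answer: Add(Rational(30, 239), Mul(-3, Pow(7, Rational(1, 2)))) ≈ -7.8117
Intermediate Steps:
Function('k')(s) = Pow(Add(3, s), Rational(1, 2))
Function('d')(Z) = Add(-2, Z) (Function('d')(Z) = Add(Z, Add(1, Mul(-1, 3))) = Add(Z, Add(1, -3)) = Add(Z, -2) = Add(-2, Z))
Add(Mul(-21, Pow(Function('k')(4), -1)), Mul(Mul(Add(4, Function('d')(4)), 5), Pow(239, -1))) = Add(Mul(-21, Pow(Pow(Add(3, 4), Rational(1, 2)), -1)), Mul(Mul(Add(4, Add(-2, 4)), 5), Pow(239, -1))) = Add(Mul(-21, Pow(Pow(7, Rational(1, 2)), -1)), Mul(Mul(Add(4, 2), 5), Rational(1, 239))) = Add(Mul(-21, Mul(Rational(1, 7), Pow(7, Rational(1, 2)))), Mul(Mul(6, 5), Rational(1, 239))) = Add(Mul(-3, Pow(7, Rational(1, 2))), Mul(30, Rational(1, 239))) = Add(Mul(-3, Pow(7, Rational(1, 2))), Rational(30, 239)) = Add(Rational(30, 239), Mul(-3, Pow(7, Rational(1, 2))))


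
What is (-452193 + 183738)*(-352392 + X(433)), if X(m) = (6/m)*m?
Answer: 94599783630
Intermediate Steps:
X(m) = 6
(-452193 + 183738)*(-352392 + X(433)) = (-452193 + 183738)*(-352392 + 6) = -268455*(-352386) = 94599783630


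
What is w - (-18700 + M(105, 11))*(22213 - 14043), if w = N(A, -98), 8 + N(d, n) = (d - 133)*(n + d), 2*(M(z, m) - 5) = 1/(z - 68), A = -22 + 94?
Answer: 5651365851/37 ≈ 1.5274e+8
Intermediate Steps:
A = 72
M(z, m) = 5 + 1/(2*(-68 + z)) (M(z, m) = 5 + 1/(2*(z - 68)) = 5 + 1/(2*(-68 + z)))
N(d, n) = -8 + (-133 + d)*(d + n) (N(d, n) = -8 + (d - 133)*(n + d) = -8 + (-133 + d)*(d + n))
w = 1578 (w = -8 + 72² - 133*72 - 133*(-98) + 72*(-98) = -8 + 5184 - 9576 + 13034 - 7056 = 1578)
w - (-18700 + M(105, 11))*(22213 - 14043) = 1578 - (-18700 + (-679 + 10*105)/(2*(-68 + 105)))*(22213 - 14043) = 1578 - (-18700 + (½)*(-679 + 1050)/37)*8170 = 1578 - (-18700 + (½)*(1/37)*371)*8170 = 1578 - (-18700 + 371/74)*8170 = 1578 - (-1383429)*8170/74 = 1578 - 1*(-5651307465/37) = 1578 + 5651307465/37 = 5651365851/37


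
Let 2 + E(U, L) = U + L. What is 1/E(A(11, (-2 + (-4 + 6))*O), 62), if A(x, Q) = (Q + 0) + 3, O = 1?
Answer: 1/63 ≈ 0.015873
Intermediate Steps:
A(x, Q) = 3 + Q (A(x, Q) = Q + 3 = 3 + Q)
E(U, L) = -2 + L + U (E(U, L) = -2 + (U + L) = -2 + (L + U) = -2 + L + U)
1/E(A(11, (-2 + (-4 + 6))*O), 62) = 1/(-2 + 62 + (3 + (-2 + (-4 + 6))*1)) = 1/(-2 + 62 + (3 + (-2 + 2)*1)) = 1/(-2 + 62 + (3 + 0*1)) = 1/(-2 + 62 + (3 + 0)) = 1/(-2 + 62 + 3) = 1/63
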